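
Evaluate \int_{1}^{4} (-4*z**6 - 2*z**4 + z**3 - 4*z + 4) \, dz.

By the power rule, an antiderivative is F(z) = -4*z**7/7 - 2*z**5/5 + z**4/4 - 2*z**2 + 4*z.
Then F(4) - F(1) = (-340336/35) - (179/140) = -1361523/140.

-1361523/140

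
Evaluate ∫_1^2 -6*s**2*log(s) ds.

Integrate by parts once (u = ln s, dv = -6*s**2 ds).
An antiderivative is F(s) = -2*s**3*(3*log(s) - 1)/3.
Then F(2) - F(1) = (16/3 - 16*log(2)) - (2/3) = 14/3 - 16*log(2).

14/3 - 16*log(2)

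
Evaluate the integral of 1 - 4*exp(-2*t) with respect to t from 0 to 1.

An antiderivative is F(t) = t + 2*exp(-2*t).
Then F(1) - F(0) = (2*exp(-2) + 1) - (2) = -1 + 2*exp(-2).

-1 + 2*exp(-2)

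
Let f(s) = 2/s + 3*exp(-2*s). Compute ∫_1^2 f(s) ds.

-3*exp(-4)/2 + 3*exp(-2)/2 + 2*log(2)

An antiderivative is F(s) = 2*log(s) - 3*exp(-2*s)/2.
Then F(2) - F(1) = (-3*exp(-4)/2 + 2*log(2)) - (-3*exp(-2)/2) = -3*exp(-4)/2 + 3*exp(-2)/2 + 2*log(2).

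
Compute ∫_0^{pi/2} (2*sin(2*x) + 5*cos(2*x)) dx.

An antiderivative is F(x) = 5*sin(2*x)/2 - cos(2*x).
Then F(pi/2) - F(0) = (1) - (-1) = 2.

2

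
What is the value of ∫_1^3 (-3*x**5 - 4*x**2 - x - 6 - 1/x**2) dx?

By the power rule, an antiderivative is F(x) = -x**6/2 - 4*x**3/3 - x**2/2 - 6*x + 1/x.
Then F(3) - F(1) = (-1268/3) - (-22/3) = -1246/3.

-1246/3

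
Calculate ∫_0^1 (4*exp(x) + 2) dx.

-2 + 4*E

An antiderivative is F(x) = 2*x + 4*exp(x).
Then F(1) - F(0) = (2 + 4*E) - (4) = -2 + 4*E.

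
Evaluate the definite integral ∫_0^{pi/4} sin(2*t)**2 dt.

Use the identity sin^2(2*t) = (1 - cos(4*t))/2.
An antiderivative is F(t) = t/2 - sin(4*t)/8.
Then F(pi/4) - F(0) = (pi/8) - (0) = pi/8.

pi/8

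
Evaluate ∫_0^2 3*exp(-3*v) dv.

An antiderivative is F(v) = -exp(-3*v).
Then F(2) - F(0) = (-exp(-6)) - (-1) = 1 - exp(-6).

1 - exp(-6)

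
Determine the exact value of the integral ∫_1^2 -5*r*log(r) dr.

15/4 - 10*log(2)

Integrate by parts once (u = ln r, dv = -5*r dr).
An antiderivative is F(r) = -5*r**2*(2*log(r) - 1)/4.
Then F(2) - F(1) = (5 - 10*log(2)) - (5/4) = 15/4 - 10*log(2).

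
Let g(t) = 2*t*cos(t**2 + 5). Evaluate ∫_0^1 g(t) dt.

Let u = t**2 + 5, so du = 2*t dt. When t = 0, u = 5; when t = 1, u = 6.
The integral becomes ∫ cos(u) du from 5 to 6, with antiderivative sin(u).
Back in t: F(t) = sin(t**2 + 5).
Then F(1) - F(0) = (sin(6)) - (sin(5)) = sin(6) - sin(5).

sin(6) - sin(5)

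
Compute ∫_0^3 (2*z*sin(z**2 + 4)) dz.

-cos(13) + cos(4)

Let u = z**2 + 4, so du = 2*z dz. When z = 0, u = 4; when z = 3, u = 13.
The integral becomes ∫ sin(u) du from 4 to 13, with antiderivative -cos(u).
Back in z: F(z) = -cos(z**2 + 4).
Then F(3) - F(0) = (-cos(13)) - (-cos(4)) = -cos(13) + cos(4).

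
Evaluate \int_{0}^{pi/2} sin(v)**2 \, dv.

Use the identity sin^2(v) = (1 - cos(2*v))/2.
An antiderivative is F(v) = v/2 - sin(2*v)/4.
Then F(pi/2) - F(0) = (pi/4) - (0) = pi/4.

pi/4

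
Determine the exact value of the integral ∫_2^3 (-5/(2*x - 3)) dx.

An antiderivative is F(x) = -5*log(2*x - 3)/2.
Then F(3) - F(2) = (-5*log(3)/2) - (0) = -5*log(3)/2.

-5*log(3)/2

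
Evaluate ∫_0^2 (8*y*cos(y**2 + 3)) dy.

Let u = y**2 + 3, so du = 2*y dy. When y = 0, u = 3; when y = 2, u = 7.
The integral becomes 4·∫ cos(u) du from 3 to 7, with antiderivative 4*sin(u).
Back in y: F(y) = 4*sin(y**2 + 3).
Then F(2) - F(0) = (4*sin(7)) - (4*sin(3)) = -4*sin(3) + 4*sin(7).

-4*sin(3) + 4*sin(7)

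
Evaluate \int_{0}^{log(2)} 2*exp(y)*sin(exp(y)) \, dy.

Let u = exp(y), so du = exp(y) dy. When y = 0, u = 1; when y = log(2), u = 2.
The integral becomes 2·∫ sin(u) du from 1 to 2, with antiderivative -2*cos(u).
Back in y: F(y) = -2*cos(exp(y)).
Then F(log(2)) - F(0) = (-2*cos(2)) - (-2*cos(1)) = -2*cos(2) + 2*cos(1).

-2*cos(2) + 2*cos(1)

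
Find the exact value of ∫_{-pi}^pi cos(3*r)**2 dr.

Use the identity cos^2(3*r) = (1 + cos(6*r))/2.
An antiderivative is F(r) = r/2 + sin(6*r)/12.
Then F(pi) - F(-pi) = (pi/2) - (-pi/2) = pi.

pi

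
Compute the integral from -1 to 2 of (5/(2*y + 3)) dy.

5*log(7)/2

An antiderivative is F(y) = 5*log(2*y + 3)/2.
Then F(2) - F(-1) = (5*log(7)/2) - (0) = 5*log(7)/2.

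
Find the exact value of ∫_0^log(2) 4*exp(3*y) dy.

28/3

Let u = exp(y), so du = exp(y) dy. When y = 0, u = 1; when y = log(2), u = 2.
The integral becomes 4·∫ u**2 du from 1 to 2, with antiderivative 4*u**3/3.
Back in y: F(y) = 4*exp(3*y)/3.
Then F(log(2)) - F(0) = (32/3) - (4/3) = 28/3.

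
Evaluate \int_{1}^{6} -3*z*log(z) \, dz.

-54*log(3) - 54*log(2) + 105/4

Integrate by parts once (u = ln z, dv = -3*z dz).
An antiderivative is F(z) = -3*z**2*(2*log(z) - 1)/4.
Then F(6) - F(1) = (-54*log(3) - 54*log(2) + 27) - (3/4) = -54*log(3) - 54*log(2) + 105/4.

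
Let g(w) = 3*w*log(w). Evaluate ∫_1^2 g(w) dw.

Integrate by parts once (u = ln w, dv = 3*w dw).
An antiderivative is F(w) = 3*w**2*(2*log(w) - 1)/4.
Then F(2) - F(1) = (-3 + log(64)) - (-3/4) = -9/4 + log(64).

-9/4 + log(64)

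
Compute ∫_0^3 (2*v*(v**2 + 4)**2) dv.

Let u = v**2 + 4, so du = 2*v dv. When v = 0, u = 4; when v = 3, u = 13.
The integral becomes ∫ u**2 du from 4 to 13, with antiderivative u**3/3.
Back in v: F(v) = (v**2 + 4)**3/3.
Then F(3) - F(0) = (2197/3) - (64/3) = 711.

711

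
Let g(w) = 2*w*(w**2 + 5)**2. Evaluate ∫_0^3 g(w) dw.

873

Let u = w**2 + 5, so du = 2*w dw. When w = 0, u = 5; when w = 3, u = 14.
The integral becomes ∫ u**2 du from 5 to 14, with antiderivative u**3/3.
Back in w: F(w) = (w**2 + 5)**3/3.
Then F(3) - F(0) = (2744/3) - (125/3) = 873.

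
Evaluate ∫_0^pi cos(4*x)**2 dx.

Use the identity cos^2(4*x) = (1 + cos(8*x))/2.
An antiderivative is F(x) = x/2 + sin(8*x)/16.
Then F(pi) - F(0) = (pi/2) - (0) = pi/2.

pi/2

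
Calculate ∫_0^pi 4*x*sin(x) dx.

Integrate by parts once (u = x, dv = 4*sin(x) dx).
An antiderivative is F(x) = -4*x*cos(x) + 4*sin(x).
Then F(pi) - F(0) = (4*pi) - (0) = 4*pi.

4*pi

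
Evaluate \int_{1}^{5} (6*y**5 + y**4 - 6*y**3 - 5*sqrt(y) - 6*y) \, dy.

By the power rule, an antiderivative is F(y) = y**6 + y**5/5 - 3*y**4/2 - 10*y**(3/2)/3 - 3*y**2.
Then F(5) - F(1) = (30475/2 - 50*sqrt(5)/3) - (-199/30) = 228662/15 - 50*sqrt(5)/3.

228662/15 - 50*sqrt(5)/3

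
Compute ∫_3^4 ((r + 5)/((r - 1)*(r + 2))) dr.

log(15/8)

Factor the denominator: r**2 + r - 2 = (r + 2)(r - 1).
Partial fractions: (r + 5)/((r - 1)*(r + 2)) = -1/(r + 2) + 2/(r - 1).
An antiderivative is F(r) = 2*log(r - 1) - log(r + 2).
Then F(4) - F(3) = (log(3/2)) - (log(4/5)) = log(15/8).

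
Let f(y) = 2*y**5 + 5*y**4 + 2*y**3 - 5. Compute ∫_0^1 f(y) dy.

-19/6

By the power rule, an antiderivative is F(y) = y**6/3 + y**5 + y**4/2 - 5*y.
Then F(1) - F(0) = (-19/6) - (0) = -19/6.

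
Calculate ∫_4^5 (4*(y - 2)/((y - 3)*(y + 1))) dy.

Factor the denominator: y**2 - 2*y - 3 = (y + 1)(y - 3).
Partial fractions: 4*(y - 2)/((y - 3)*(y + 1)) = 3/(y + 1) + 1/(y - 3).
An antiderivative is F(y) = log(y - 3) + 3*log(y + 1).
Then F(5) - F(4) = (4*log(2) + 3*log(3)) - (3*log(5)) = -3*log(5) + 4*log(2) + 3*log(3).

-3*log(5) + 4*log(2) + 3*log(3)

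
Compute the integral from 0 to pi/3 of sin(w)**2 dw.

-sqrt(3)/8 + pi/6

Use the identity sin^2(w) = (1 - cos(2*w))/2.
An antiderivative is F(w) = w/2 - sin(2*w)/4.
Then F(pi/3) - F(0) = (-sqrt(3)/8 + pi/6) - (0) = -sqrt(3)/8 + pi/6.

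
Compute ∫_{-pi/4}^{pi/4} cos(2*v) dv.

1

An antiderivative is F(v) = sin(2*v)/2.
Then F(pi/4) - F(-pi/4) = (1/2) - (-1/2) = 1.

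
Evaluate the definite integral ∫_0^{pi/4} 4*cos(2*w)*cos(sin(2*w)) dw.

Let u = sin(2*w), so du = 2*cos(2*w) dw. When w = 0, u = 0; when w = pi/4, u = 1.
The integral becomes 2·∫ cos(u) du from 0 to 1, with antiderivative 2*sin(u).
Back in w: F(w) = 2*sin(sin(2*w)).
Then F(pi/4) - F(0) = (2*sin(1)) - (0) = 2*sin(1).

2*sin(1)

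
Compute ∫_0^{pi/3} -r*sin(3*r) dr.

Integrate by parts once (u = r, dv = -sin(3*r) dr).
An antiderivative is F(r) = r*cos(3*r)/3 - sin(3*r)/9.
Then F(pi/3) - F(0) = (-pi/9) - (0) = -pi/9.

-pi/9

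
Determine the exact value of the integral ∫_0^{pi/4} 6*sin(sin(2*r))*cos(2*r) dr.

Let u = sin(2*r), so du = 2*cos(2*r) dr. When r = 0, u = 0; when r = pi/4, u = 1.
The integral becomes 3·∫ sin(u) du from 0 to 1, with antiderivative -3*cos(u).
Back in r: F(r) = -3*cos(sin(2*r)).
Then F(pi/4) - F(0) = (-3*cos(1)) - (-3) = 3 - 3*cos(1).

3 - 3*cos(1)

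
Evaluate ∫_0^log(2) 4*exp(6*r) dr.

42

Let u = exp(r), so du = exp(r) dr. When r = 0, u = 1; when r = log(2), u = 2.
The integral becomes 4·∫ u**5 du from 1 to 2, with antiderivative 2*u**6/3.
Back in r: F(r) = 2*exp(6*r)/3.
Then F(log(2)) - F(0) = (128/3) - (2/3) = 42.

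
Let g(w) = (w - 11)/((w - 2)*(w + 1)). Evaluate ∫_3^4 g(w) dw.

-11*log(2) + 4*log(5)

Factor the denominator: w**2 - w - 2 = (w + 1)(w - 2).
Partial fractions: (w - 11)/((w - 2)*(w + 1)) = 4/(w + 1) - 3/(w - 2).
An antiderivative is F(w) = -3*log(w - 2) + 4*log(w + 1).
Then F(4) - F(3) = (-3*log(2) + 4*log(5)) - (8*log(2)) = -11*log(2) + 4*log(5).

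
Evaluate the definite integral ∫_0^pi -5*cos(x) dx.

An antiderivative is F(x) = -5*sin(x).
Then F(pi) - F(0) = (0) - (0) = 0.

0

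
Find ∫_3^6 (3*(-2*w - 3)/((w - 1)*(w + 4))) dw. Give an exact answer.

Factor the denominator: w**2 + 3*w - 4 = (w + 4)(w - 1).
Partial fractions: 3*(-2*w - 3)/((w - 1)*(w + 4)) = -3/(w + 4) - 3/(w - 1).
An antiderivative is F(w) = -3*log(w - 1) - 3*log(w + 4).
Then F(6) - F(3) = (-6*log(5) - 3*log(2)) - (-3*log(7) - 3*log(2)) = -6*log(5) + 3*log(7).

-6*log(5) + 3*log(7)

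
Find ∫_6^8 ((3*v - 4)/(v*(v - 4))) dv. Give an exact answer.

Factor the denominator: v**2 - 4*v = v(v - 4).
Partial fractions: (3*v - 4)/(v*(v - 4)) = 1/v + 2/(v - 4).
An antiderivative is F(v) = log(v) + 2*log(v - 4).
Then F(8) - F(6) = (7*log(2)) - (log(24)) = log(16/3).

log(16/3)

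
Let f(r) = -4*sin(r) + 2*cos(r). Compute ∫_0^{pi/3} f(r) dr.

An antiderivative is F(r) = 2*sin(r) + 4*cos(r).
Then F(pi/3) - F(0) = (sqrt(3) + 2) - (4) = -2 + sqrt(3).

-2 + sqrt(3)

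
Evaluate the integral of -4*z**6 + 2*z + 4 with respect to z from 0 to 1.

By the power rule, an antiderivative is F(z) = -4*z**7/7 + z**2 + 4*z.
Then F(1) - F(0) = (31/7) - (0) = 31/7.

31/7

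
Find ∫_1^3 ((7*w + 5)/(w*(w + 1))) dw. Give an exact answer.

Factor the denominator: w**2 + w = (w + 1)w.
Partial fractions: (7*w + 5)/(w*(w + 1)) = 2/(w + 1) + 5/w.
An antiderivative is F(w) = 5*log(w) + 2*log(w + 1).
Then F(3) - F(1) = (4*log(2) + 5*log(3)) - (log(4)) = 2*log(2) + 5*log(3).

2*log(2) + 5*log(3)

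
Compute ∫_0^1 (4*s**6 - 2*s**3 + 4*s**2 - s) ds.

19/21

By the power rule, an antiderivative is F(s) = 4*s**7/7 - s**4/2 + 4*s**3/3 - s**2/2.
Then F(1) - F(0) = (19/21) - (0) = 19/21.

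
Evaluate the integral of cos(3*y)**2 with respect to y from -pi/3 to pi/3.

pi/3

Use the identity cos^2(3*y) = (1 + cos(6*y))/2.
An antiderivative is F(y) = y/2 + sin(6*y)/12.
Then F(pi/3) - F(-pi/3) = (pi/6) - (-pi/6) = pi/3.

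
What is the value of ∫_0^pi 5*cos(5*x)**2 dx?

5*pi/2

Use the identity cos^2(5*x) = (1 + cos(10*x))/2.
An antiderivative is F(x) = 5*x/2 + sin(10*x)/4.
Then F(pi) - F(0) = (5*pi/2) - (0) = 5*pi/2.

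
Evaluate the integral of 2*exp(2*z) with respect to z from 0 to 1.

-1 + exp(2)

Let u = 2*z, so du = 2 dz. When z = 0, u = 0; when z = 1, u = 2.
The integral becomes ∫ exp(u) du from 0 to 2, with antiderivative exp(u).
Back in z: F(z) = exp(2*z).
Then F(1) - F(0) = (exp(2)) - (1) = -1 + exp(2).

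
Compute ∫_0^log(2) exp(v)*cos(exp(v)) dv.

Let u = exp(v), so du = exp(v) dv. When v = 0, u = 1; when v = log(2), u = 2.
The integral becomes ∫ cos(u) du from 1 to 2, with antiderivative sin(u).
Back in v: F(v) = sin(exp(v)).
Then F(log(2)) - F(0) = (sin(2)) - (sin(1)) = -sin(1) + sin(2).

-sin(1) + sin(2)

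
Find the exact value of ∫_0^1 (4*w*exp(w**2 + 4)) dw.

-2*(1 - exp(1))*exp(4)

Let u = w**2 + 4, so du = 2*w dw. When w = 0, u = 4; when w = 1, u = 5.
The integral becomes 2·∫ exp(u) du from 4 to 5, with antiderivative 2*exp(u).
Back in w: F(w) = 2*exp(w**2 + 4).
Then F(1) - F(0) = (2*exp(5)) - (2*exp(4)) = -2*(1 - exp(1))*exp(4).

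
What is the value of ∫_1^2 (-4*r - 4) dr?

-10

By the power rule, an antiderivative is F(r) = -2*r**2 - 4*r.
Then F(2) - F(1) = (-16) - (-6) = -10.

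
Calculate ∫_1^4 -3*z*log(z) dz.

45/4 - 48*log(2)

Integrate by parts once (u = ln z, dv = -3*z dz).
An antiderivative is F(z) = -3*z**2*(2*log(z) - 1)/4.
Then F(4) - F(1) = (12 - 48*log(2)) - (3/4) = 45/4 - 48*log(2).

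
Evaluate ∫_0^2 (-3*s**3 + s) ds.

-10

By the power rule, an antiderivative is F(s) = -3*s**4/4 + s**2/2.
Then F(2) - F(0) = (-10) - (0) = -10.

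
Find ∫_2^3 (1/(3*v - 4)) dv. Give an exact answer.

An antiderivative is F(v) = log(3*v - 4)/3.
Then F(3) - F(2) = (log(5)/3) - (log(2)/3) = -log(2)/3 + log(5)/3.

-log(2)/3 + log(5)/3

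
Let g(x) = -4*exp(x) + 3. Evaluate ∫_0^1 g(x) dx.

7 - 4*E

An antiderivative is F(x) = 3*x - 4*exp(x).
Then F(1) - F(0) = (3 - 4*E) - (-4) = 7 - 4*E.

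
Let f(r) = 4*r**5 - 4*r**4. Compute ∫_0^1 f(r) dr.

By the power rule, an antiderivative is F(r) = 2*r**6/3 - 4*r**5/5.
Then F(1) - F(0) = (-2/15) - (0) = -2/15.

-2/15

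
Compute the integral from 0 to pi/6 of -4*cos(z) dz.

An antiderivative is F(z) = -4*sin(z).
Then F(pi/6) - F(0) = (-2) - (0) = -2.

-2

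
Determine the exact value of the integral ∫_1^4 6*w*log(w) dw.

Integrate by parts once (u = ln w, dv = 6*w dw).
An antiderivative is F(w) = 3*w**2*(2*log(w) - 1)/2.
Then F(4) - F(1) = (-24 + 96*log(2)) - (-3/2) = -45/2 + 96*log(2).

-45/2 + 96*log(2)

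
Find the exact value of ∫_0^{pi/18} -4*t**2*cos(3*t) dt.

-2*sqrt(3)*pi/81 - pi**2/486 + 4/27

Integrate by parts twice (u = t^2, dv = -4*cos(3*t) dt).
An antiderivative is F(t) = -4*t**2*sin(3*t)/3 - 8*t*cos(3*t)/9 + 8*sin(3*t)/27.
Then F(pi/18) - F(0) = (-2*sqrt(3)*pi/81 - pi**2/486 + 4/27) - (0) = -2*sqrt(3)*pi/81 - pi**2/486 + 4/27.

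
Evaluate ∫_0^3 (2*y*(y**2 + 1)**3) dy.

Let u = y**2 + 1, so du = 2*y dy. When y = 0, u = 1; when y = 3, u = 10.
The integral becomes ∫ u**3 du from 1 to 10, with antiderivative u**4/4.
Back in y: F(y) = (y**2 + 1)**4/4.
Then F(3) - F(0) = (2500) - (1/4) = 9999/4.

9999/4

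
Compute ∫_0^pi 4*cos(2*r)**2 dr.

Use the identity cos^2(2*r) = (1 + cos(4*r))/2.
An antiderivative is F(r) = 2*r + sin(4*r)/2.
Then F(pi) - F(0) = (2*pi) - (0) = 2*pi.

2*pi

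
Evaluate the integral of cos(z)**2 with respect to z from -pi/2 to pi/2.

pi/2

Use the identity cos^2(z) = (1 + cos(2*z))/2.
An antiderivative is F(z) = z/2 + sin(2*z)/4.
Then F(pi/2) - F(-pi/2) = (pi/4) - (-pi/4) = pi/2.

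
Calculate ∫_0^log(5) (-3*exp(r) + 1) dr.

-12 + log(5)

An antiderivative is F(r) = r - 3*exp(r).
Then F(log(5)) - F(0) = (-15 + log(5)) - (-3) = -12 + log(5).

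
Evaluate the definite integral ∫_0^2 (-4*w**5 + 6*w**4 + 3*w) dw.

By the power rule, an antiderivative is F(w) = -2*w**6/3 + 6*w**5/5 + 3*w**2/2.
Then F(2) - F(0) = (26/15) - (0) = 26/15.

26/15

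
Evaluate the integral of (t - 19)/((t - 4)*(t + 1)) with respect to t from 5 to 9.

log(5/81)

Factor the denominator: t**2 - 3*t - 4 = (t + 1)(t - 4).
Partial fractions: (t - 19)/((t - 4)*(t + 1)) = 4/(t + 1) - 3/(t - 4).
An antiderivative is F(t) = -3*log(t - 4) + 4*log(t + 1).
Then F(9) - F(5) = (log(80)) - (4*log(2) + 4*log(3)) = log(5/81).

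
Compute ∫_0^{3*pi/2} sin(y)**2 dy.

Use the identity sin^2(y) = (1 - cos(2*y))/2.
An antiderivative is F(y) = y/2 - sin(2*y)/4.
Then F(3*pi/2) - F(0) = (3*pi/4) - (0) = 3*pi/4.

3*pi/4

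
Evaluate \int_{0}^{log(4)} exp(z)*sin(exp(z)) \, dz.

cos(1) - cos(4)

Let u = exp(z), so du = exp(z) dz. When z = 0, u = 1; when z = log(4), u = 4.
The integral becomes ∫ sin(u) du from 1 to 4, with antiderivative -cos(u).
Back in z: F(z) = -cos(exp(z)).
Then F(log(4)) - F(0) = (-cos(4)) - (-cos(1)) = cos(1) - cos(4).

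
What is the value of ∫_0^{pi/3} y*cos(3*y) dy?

Integrate by parts once (u = y, dv = cos(3*y) dy).
An antiderivative is F(y) = y*sin(3*y)/3 + cos(3*y)/9.
Then F(pi/3) - F(0) = (-1/9) - (1/9) = -2/9.

-2/9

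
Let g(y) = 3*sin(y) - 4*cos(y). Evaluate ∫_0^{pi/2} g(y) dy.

An antiderivative is F(y) = -4*sin(y) - 3*cos(y).
Then F(pi/2) - F(0) = (-4) - (-3) = -1.

-1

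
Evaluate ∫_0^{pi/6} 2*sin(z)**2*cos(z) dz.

1/12

Let u = sin(z), so du = cos(z) dz. When z = 0, u = 0; when z = pi/6, u = 1/2.
The integral becomes 2·∫ u**2 du from 0 to 1/2, with antiderivative 2*u**3/3.
Back in z: F(z) = 2*sin(z)**3/3.
Then F(pi/6) - F(0) = (1/12) - (0) = 1/12.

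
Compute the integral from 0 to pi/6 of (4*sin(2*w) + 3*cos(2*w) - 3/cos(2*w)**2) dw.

1 - 3*sqrt(3)/4

An antiderivative is F(w) = 3*sin(2*w)/2 - 2*cos(2*w) - 3*tan(2*w)/2.
Then F(pi/6) - F(0) = (-3*sqrt(3)/4 - 1) - (-2) = 1 - 3*sqrt(3)/4.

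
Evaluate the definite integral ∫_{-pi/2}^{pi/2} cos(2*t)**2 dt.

pi/2

Use the identity cos^2(2*t) = (1 + cos(4*t))/2.
An antiderivative is F(t) = t/2 + sin(4*t)/8.
Then F(pi/2) - F(-pi/2) = (pi/4) - (-pi/4) = pi/2.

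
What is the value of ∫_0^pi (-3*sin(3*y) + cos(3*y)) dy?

An antiderivative is F(y) = sin(3*y)/3 + cos(3*y).
Then F(pi) - F(0) = (-1) - (1) = -2.

-2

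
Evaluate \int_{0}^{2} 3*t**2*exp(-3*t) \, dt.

2/9 - 50*exp(-6)/9

Integrate by parts twice (u = t^2, dv = 3*exp(-3*t) dt).
An antiderivative is F(t) = (-9*t**2 - 6*t - 2)*exp(-3*t)/9.
Then F(2) - F(0) = (-50*exp(-6)/9) - (-2/9) = 2/9 - 50*exp(-6)/9.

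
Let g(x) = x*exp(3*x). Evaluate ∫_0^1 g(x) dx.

Integrate by parts once (u = x, dv = exp(3*x) dx).
An antiderivative is F(x) = (3*x - 1)*exp(3*x)/9.
Then F(1) - F(0) = (2*exp(3)/9) - (-1/9) = 1/9 + 2*exp(3)/9.

1/9 + 2*exp(3)/9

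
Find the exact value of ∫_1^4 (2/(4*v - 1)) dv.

log(5)/2

An antiderivative is F(v) = log(4*v - 1)/2.
Then F(4) - F(1) = (log(15)/2) - (log(3)/2) = log(5)/2.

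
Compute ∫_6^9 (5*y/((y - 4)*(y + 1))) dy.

Factor the denominator: y**2 - 3*y - 4 = (y + 1)(y - 4).
Partial fractions: 5*y/((y - 4)*(y + 1)) = 1/(y + 1) + 4/(y - 4).
An antiderivative is F(y) = 4*log(y - 4) + log(y + 1).
Then F(9) - F(6) = (log(2) + 5*log(5)) - (log(7) + 4*log(2)) = -3*log(2) - log(7) + 5*log(5).

-3*log(2) - log(7) + 5*log(5)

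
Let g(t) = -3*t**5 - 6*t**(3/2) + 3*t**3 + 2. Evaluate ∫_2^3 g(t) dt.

By the power rule, an antiderivative is F(t) = -t**6/2 - 12*t**(5/2)/5 + 3*t**4/4 + 2*t.
Then F(3) - F(2) = (-1191/4 - 108*sqrt(3)/5) - (-16 - 48*sqrt(2)/5) = -1127/4 - 108*sqrt(3)/5 + 48*sqrt(2)/5.

-1127/4 - 108*sqrt(3)/5 + 48*sqrt(2)/5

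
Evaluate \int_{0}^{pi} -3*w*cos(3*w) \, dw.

Integrate by parts once (u = w, dv = -3*cos(3*w) dw).
An antiderivative is F(w) = -w*sin(3*w) - cos(3*w)/3.
Then F(pi) - F(0) = (1/3) - (-1/3) = 2/3.

2/3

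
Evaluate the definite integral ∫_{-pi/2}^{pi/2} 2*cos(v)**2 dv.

Use the identity cos^2(v) = (1 + cos(2*v))/2.
An antiderivative is F(v) = v + sin(2*v)/2.
Then F(pi/2) - F(-pi/2) = (pi/2) - (-pi/2) = pi.

pi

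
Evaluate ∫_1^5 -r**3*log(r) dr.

Integrate by parts once (u = ln r, dv = -r**3 dr).
An antiderivative is F(r) = -r**4*(4*log(r) - 1)/16.
Then F(5) - F(1) = (625/16 - 625*log(5)/4) - (1/16) = 39 - 625*log(5)/4.

39 - 625*log(5)/4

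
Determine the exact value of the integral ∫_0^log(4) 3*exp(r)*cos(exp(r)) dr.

Let u = exp(r), so du = exp(r) dr. When r = 0, u = 1; when r = log(4), u = 4.
The integral becomes 3·∫ cos(u) du from 1 to 4, with antiderivative 3*sin(u).
Back in r: F(r) = 3*sin(exp(r)).
Then F(log(4)) - F(0) = (3*sin(4)) - (3*sin(1)) = -3*sin(1) + 3*sin(4).

-3*sin(1) + 3*sin(4)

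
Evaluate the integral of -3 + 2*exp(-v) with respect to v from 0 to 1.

-1 - 2*exp(-1)

An antiderivative is F(v) = -3*v - 2*exp(-v).
Then F(1) - F(0) = (-3 - 2*exp(-1)) - (-2) = -1 - 2*exp(-1).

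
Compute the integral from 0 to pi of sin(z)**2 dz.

pi/2

Use the identity sin^2(z) = (1 - cos(2*z))/2.
An antiderivative is F(z) = z/2 - sin(2*z)/4.
Then F(pi) - F(0) = (pi/2) - (0) = pi/2.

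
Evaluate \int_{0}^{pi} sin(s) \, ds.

An antiderivative is F(s) = -cos(s).
Then F(pi) - F(0) = (1) - (-1) = 2.

2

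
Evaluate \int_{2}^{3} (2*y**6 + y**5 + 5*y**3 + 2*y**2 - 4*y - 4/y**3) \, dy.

By the power rule, an antiderivative is F(y) = 2*y**7/7 + y**6/6 + 5*y**4/4 + 2*y**3/3 - 2*y**2 + 2/y**2.
Then F(3) - F(2) = (213653/252) - (911/14) = 197255/252.

197255/252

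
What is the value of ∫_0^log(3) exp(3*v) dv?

Let u = exp(v), so du = exp(v) dv. When v = 0, u = 1; when v = log(3), u = 3.
The integral becomes ∫ u**2 du from 1 to 3, with antiderivative u**3/3.
Back in v: F(v) = exp(3*v)/3.
Then F(log(3)) - F(0) = (9) - (1/3) = 26/3.

26/3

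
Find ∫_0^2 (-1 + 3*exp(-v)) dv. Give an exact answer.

1 - 3*exp(-2)

An antiderivative is F(v) = -v - 3*exp(-v).
Then F(2) - F(0) = (-2 - 3*exp(-2)) - (-3) = 1 - 3*exp(-2).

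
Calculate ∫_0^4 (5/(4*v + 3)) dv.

An antiderivative is F(v) = 5*log(4*v + 3)/4.
Then F(4) - F(0) = (5*log(19)/4) - (5*log(3)/4) = -5*log(3)/4 + 5*log(19)/4.

-5*log(3)/4 + 5*log(19)/4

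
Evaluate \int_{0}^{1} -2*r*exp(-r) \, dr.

-2 + 4*exp(-1)

Integrate by parts once (u = r, dv = -2*exp(-r) dr).
An antiderivative is F(r) = (2*r + 2)*exp(-r).
Then F(1) - F(0) = (4*exp(-1)) - (2) = -2 + 4*exp(-1).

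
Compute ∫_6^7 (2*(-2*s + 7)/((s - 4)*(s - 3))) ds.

-log(4)

Factor the denominator: s**2 - 7*s + 12 = (s - 3)(s - 4).
Partial fractions: 2*(-2*s + 7)/((s - 4)*(s - 3)) = -2/(s - 3) - 2/(s - 4).
An antiderivative is F(s) = -2*log(s - 4) - 2*log(s - 3).
Then F(7) - F(6) = (-4*log(2) - 2*log(3)) - (-log(36)) = -log(4).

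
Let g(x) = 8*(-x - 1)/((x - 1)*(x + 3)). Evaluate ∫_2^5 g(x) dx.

-20*log(2) + 4*log(5)

Factor the denominator: x**2 + 2*x - 3 = (x + 3)(x - 1).
Partial fractions: 8*(-x - 1)/((x - 1)*(x + 3)) = -4/(x + 3) - 4/(x - 1).
An antiderivative is F(x) = -4*log(x - 1) - 4*log(x + 3).
Then F(5) - F(2) = (-20*log(2)) - (-4*log(5)) = -20*log(2) + 4*log(5).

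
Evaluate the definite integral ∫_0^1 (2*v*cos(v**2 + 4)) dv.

Let u = v**2 + 4, so du = 2*v dv. When v = 0, u = 4; when v = 1, u = 5.
The integral becomes ∫ cos(u) du from 4 to 5, with antiderivative sin(u).
Back in v: F(v) = sin(v**2 + 4).
Then F(1) - F(0) = (sin(5)) - (sin(4)) = sin(5) - sin(4).

sin(5) - sin(4)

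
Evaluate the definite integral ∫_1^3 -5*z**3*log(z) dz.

25 - 405*log(3)/4

Integrate by parts once (u = ln z, dv = -5*z**3 dz).
An antiderivative is F(z) = -5*z**4*(4*log(z) - 1)/16.
Then F(3) - F(1) = (405/16 - 405*log(3)/4) - (5/16) = 25 - 405*log(3)/4.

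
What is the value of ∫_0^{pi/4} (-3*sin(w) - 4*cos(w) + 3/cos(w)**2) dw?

-sqrt(2)/2

An antiderivative is F(w) = -4*sin(w) + 3*cos(w) + 3*tan(w).
Then F(pi/4) - F(0) = (3 - sqrt(2)/2) - (3) = -sqrt(2)/2.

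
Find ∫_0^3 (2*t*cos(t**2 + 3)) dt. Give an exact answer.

Let u = t**2 + 3, so du = 2*t dt. When t = 0, u = 3; when t = 3, u = 12.
The integral becomes ∫ cos(u) du from 3 to 12, with antiderivative sin(u).
Back in t: F(t) = sin(t**2 + 3).
Then F(3) - F(0) = (sin(12)) - (sin(3)) = sin(12) - sin(3).

sin(12) - sin(3)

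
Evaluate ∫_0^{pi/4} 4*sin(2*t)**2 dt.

Use the identity sin^2(2*t) = (1 - cos(4*t))/2.
An antiderivative is F(t) = 2*t - sin(4*t)/2.
Then F(pi/4) - F(0) = (pi/2) - (0) = pi/2.

pi/2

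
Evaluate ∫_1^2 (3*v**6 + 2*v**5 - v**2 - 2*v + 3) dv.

1535/21

By the power rule, an antiderivative is F(v) = 3*v**7/7 + v**6/3 - v**3/3 - v**2 + 3*v.
Then F(2) - F(1) = (1586/21) - (17/7) = 1535/21.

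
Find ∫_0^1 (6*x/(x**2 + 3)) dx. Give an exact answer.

log(64/27)

Let u = x**2 + 3, so du = 2*x dx. When x = 0, u = 3; when x = 1, u = 4.
The integral becomes 3·∫ 1/u du from 3 to 4, with antiderivative 3*log(u).
Back in x: F(x) = 3*log(x**2 + 3).
Then F(1) - F(0) = (log(64)) - (log(27)) = log(64/27).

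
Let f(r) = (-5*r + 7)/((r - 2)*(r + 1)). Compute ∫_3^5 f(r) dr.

Factor the denominator: r**2 - r - 2 = (r + 1)(r - 2).
Partial fractions: (-5*r + 7)/((r - 2)*(r + 1)) = -4/(r + 1) - 1/(r - 2).
An antiderivative is F(r) = -log(r - 2) - 4*log(r + 1).
Then F(5) - F(3) = (-5*log(3) - 4*log(2)) - (-8*log(2)) = -5*log(3) + 4*log(2).

-5*log(3) + 4*log(2)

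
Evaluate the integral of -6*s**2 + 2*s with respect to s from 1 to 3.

By the power rule, an antiderivative is F(s) = -2*s**3 + s**2.
Then F(3) - F(1) = (-45) - (-1) = -44.

-44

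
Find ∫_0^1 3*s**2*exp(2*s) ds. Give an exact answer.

-3/4 + 3*exp(2)/4

Integrate by parts twice (u = s^2, dv = 3*exp(2*s) ds).
An antiderivative is F(s) = (6*s**2 - 6*s + 3)*exp(2*s)/4.
Then F(1) - F(0) = (3*exp(2)/4) - (3/4) = -3/4 + 3*exp(2)/4.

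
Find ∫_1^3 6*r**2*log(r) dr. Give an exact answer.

Integrate by parts once (u = ln r, dv = 6*r**2 dr).
An antiderivative is F(r) = 2*r**3*(3*log(r) - 1)/3.
Then F(3) - F(1) = (-18 + 54*log(3)) - (-2/3) = -52/3 + 54*log(3).

-52/3 + 54*log(3)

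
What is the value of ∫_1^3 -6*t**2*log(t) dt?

52/3 - 54*log(3)

Integrate by parts once (u = ln t, dv = -6*t**2 dt).
An antiderivative is F(t) = -2*t**3*(3*log(t) - 1)/3.
Then F(3) - F(1) = (18 - 54*log(3)) - (2/3) = 52/3 - 54*log(3).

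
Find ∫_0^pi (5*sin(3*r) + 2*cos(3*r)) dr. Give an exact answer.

10/3

An antiderivative is F(r) = 2*sin(3*r)/3 - 5*cos(3*r)/3.
Then F(pi) - F(0) = (5/3) - (-5/3) = 10/3.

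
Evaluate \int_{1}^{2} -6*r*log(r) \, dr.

Integrate by parts once (u = ln r, dv = -6*r dr).
An antiderivative is F(r) = -3*r**2*(2*log(r) - 1)/2.
Then F(2) - F(1) = (6 - 12*log(2)) - (3/2) = 9/2 - 12*log(2).

9/2 - 12*log(2)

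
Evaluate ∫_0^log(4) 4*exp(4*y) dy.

255

Let u = exp(y), so du = exp(y) dy. When y = 0, u = 1; when y = log(4), u = 4.
The integral becomes 4·∫ u**3 du from 1 to 4, with antiderivative u**4.
Back in y: F(y) = exp(4*y).
Then F(log(4)) - F(0) = (256) - (1) = 255.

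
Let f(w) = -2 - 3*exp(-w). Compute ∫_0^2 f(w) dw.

An antiderivative is F(w) = -2*w + 3*exp(-w).
Then F(2) - F(0) = (-4 + 3*exp(-2)) - (3) = -7 + 3*exp(-2).

-7 + 3*exp(-2)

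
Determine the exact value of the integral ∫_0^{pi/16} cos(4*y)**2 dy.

Use the identity cos^2(4*y) = (1 + cos(8*y))/2.
An antiderivative is F(y) = y/2 + sin(8*y)/16.
Then F(pi/16) - F(0) = (1/16 + pi/32) - (0) = 1/16 + pi/32.

1/16 + pi/32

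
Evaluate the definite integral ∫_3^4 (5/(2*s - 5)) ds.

An antiderivative is F(s) = 5*log(2*s - 5)/2.
Then F(4) - F(3) = (5*log(3)/2) - (0) = 5*log(3)/2.

5*log(3)/2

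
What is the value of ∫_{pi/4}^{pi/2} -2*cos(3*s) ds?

An antiderivative is F(s) = -2*sin(3*s)/3.
Then F(pi/2) - F(pi/4) = (2/3) - (-sqrt(2)/3) = sqrt(2)/3 + 2/3.

sqrt(2)/3 + 2/3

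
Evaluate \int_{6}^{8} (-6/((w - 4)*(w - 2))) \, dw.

log(27/64)

Factor the denominator: w**2 - 6*w + 8 = (w - 2)(w - 4).
Partial fractions: -6/((w - 4)*(w - 2)) = 3/(w - 2) - 3/(w - 4).
An antiderivative is F(w) = -3*log(w - 4) + 3*log(w - 2).
Then F(8) - F(6) = (log(27/8)) - (log(8)) = log(27/64).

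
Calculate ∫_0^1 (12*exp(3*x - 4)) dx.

Let u = 3*x - 4, so du = 3 dx. When x = 0, u = -4; when x = 1, u = -1.
The integral becomes 4·∫ exp(u) du from -4 to -1, with antiderivative 4*exp(u).
Back in x: F(x) = 4*exp(3*x - 4).
Then F(1) - F(0) = (4*exp(-1)) - (4*exp(-4)) = -(4 - 4*exp(3))*exp(-4).

-(4 - 4*exp(3))*exp(-4)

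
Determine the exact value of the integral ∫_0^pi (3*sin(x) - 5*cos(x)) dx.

An antiderivative is F(x) = -5*sin(x) - 3*cos(x).
Then F(pi) - F(0) = (3) - (-3) = 6.

6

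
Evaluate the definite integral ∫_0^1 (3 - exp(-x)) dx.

exp(-1) + 2

An antiderivative is F(x) = 3*x + exp(-x).
Then F(1) - F(0) = (exp(-1) + 3) - (1) = exp(-1) + 2.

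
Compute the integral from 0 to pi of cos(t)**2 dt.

pi/2

Use the identity cos^2(t) = (1 + cos(2*t))/2.
An antiderivative is F(t) = t/2 + sin(2*t)/4.
Then F(pi) - F(0) = (pi/2) - (0) = pi/2.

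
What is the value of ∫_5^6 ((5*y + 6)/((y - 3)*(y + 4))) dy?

Factor the denominator: y**2 + y - 12 = (y + 4)(y - 3).
Partial fractions: (5*y + 6)/((y - 3)*(y + 4)) = 2/(y + 4) + 3/(y - 3).
An antiderivative is F(y) = 3*log(y - 3) + 2*log(y + 4).
Then F(6) - F(5) = (2*log(2) + 2*log(5) + 3*log(3)) - (3*log(2) + 4*log(3)) = log(25/6).

log(25/6)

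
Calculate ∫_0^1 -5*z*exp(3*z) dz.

Integrate by parts once (u = z, dv = -5*exp(3*z) dz).
An antiderivative is F(z) = (-15*z + 5)*exp(3*z)/9.
Then F(1) - F(0) = (-10*exp(3)/9) - (5/9) = -10*exp(3)/9 - 5/9.

-10*exp(3)/9 - 5/9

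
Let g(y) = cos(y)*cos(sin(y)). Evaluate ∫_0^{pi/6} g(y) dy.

Let u = sin(y), so du = cos(y) dy. When y = 0, u = 0; when y = pi/6, u = 1/2.
The integral becomes ∫ cos(u) du from 0 to 1/2, with antiderivative sin(u).
Back in y: F(y) = sin(sin(y)).
Then F(pi/6) - F(0) = (sin(1/2)) - (0) = sin(1/2).

sin(1/2)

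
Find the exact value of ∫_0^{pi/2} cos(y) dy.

1

An antiderivative is F(y) = sin(y).
Then F(pi/2) - F(0) = (1) - (0) = 1.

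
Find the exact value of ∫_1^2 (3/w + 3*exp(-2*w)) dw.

An antiderivative is F(w) = 3*log(w) - 3*exp(-2*w)/2.
Then F(2) - F(1) = (-3*exp(-4)/2 + 3*log(2)) - (-3*exp(-2)/2) = -3*exp(-4)/2 + 3*exp(-2)/2 + 3*log(2).

-3*exp(-4)/2 + 3*exp(-2)/2 + 3*log(2)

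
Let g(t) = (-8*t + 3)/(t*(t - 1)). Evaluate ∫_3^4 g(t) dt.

Factor the denominator: t**2 - t = t(t - 1).
Partial fractions: (-8*t + 3)/(t*(t - 1)) = -3/t - 5/(t - 1).
An antiderivative is F(t) = -3*log(t) - 5*log(t - 1).
Then F(4) - F(3) = (-5*log(3) - 6*log(2)) - (-5*log(2) - 3*log(3)) = -log(18).

-log(18)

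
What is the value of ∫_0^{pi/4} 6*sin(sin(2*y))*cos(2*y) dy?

Let u = sin(2*y), so du = 2*cos(2*y) dy. When y = 0, u = 0; when y = pi/4, u = 1.
The integral becomes 3·∫ sin(u) du from 0 to 1, with antiderivative -3*cos(u).
Back in y: F(y) = -3*cos(sin(2*y)).
Then F(pi/4) - F(0) = (-3*cos(1)) - (-3) = 3 - 3*cos(1).

3 - 3*cos(1)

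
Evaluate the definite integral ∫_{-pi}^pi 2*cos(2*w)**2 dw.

2*pi

Use the identity cos^2(2*w) = (1 + cos(4*w))/2.
An antiderivative is F(w) = w + sin(4*w)/4.
Then F(pi) - F(-pi) = (pi) - (-pi) = 2*pi.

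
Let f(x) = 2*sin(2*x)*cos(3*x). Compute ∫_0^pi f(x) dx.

Use the identity sin(2*x)cos(3*x) = [sin(5*x) + sin(-x)]/2.
An antiderivative is F(x) = cos(x) - cos(5*x)/5.
Then F(pi) - F(0) = (-4/5) - (4/5) = -8/5.

-8/5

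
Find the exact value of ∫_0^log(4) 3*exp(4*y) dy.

Let u = exp(y), so du = exp(y) dy. When y = 0, u = 1; when y = log(4), u = 4.
The integral becomes 3·∫ u**3 du from 1 to 4, with antiderivative 3*u**4/4.
Back in y: F(y) = 3*exp(4*y)/4.
Then F(log(4)) - F(0) = (192) - (3/4) = 765/4.

765/4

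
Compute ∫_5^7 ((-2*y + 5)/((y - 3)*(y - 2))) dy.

Factor the denominator: y**2 - 5*y + 6 = (y - 2)(y - 3).
Partial fractions: (-2*y + 5)/((y - 3)*(y - 2)) = -1/(y - 2) - 1/(y - 3).
An antiderivative is F(y) = -log(y - 3) - log(y - 2).
Then F(7) - F(5) = (-log(20)) - (-log(6)) = log(3/10).

log(3/10)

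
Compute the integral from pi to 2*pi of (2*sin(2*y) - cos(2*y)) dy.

0

An antiderivative is F(y) = -sin(2*y)/2 - cos(2*y).
Then F(2*pi) - F(pi) = (-1) - (-1) = 0.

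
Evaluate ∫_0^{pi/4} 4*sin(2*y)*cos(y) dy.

Use the identity sin(2*y)cos(y) = [sin(3*y) + sin(y)]/2.
An antiderivative is F(y) = -2*cos(y) - 2*cos(3*y)/3.
Then F(pi/4) - F(0) = (-2*sqrt(2)/3) - (-8/3) = 8/3 - 2*sqrt(2)/3.

8/3 - 2*sqrt(2)/3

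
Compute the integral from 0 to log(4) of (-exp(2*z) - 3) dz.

-15/2 - log(64)

An antiderivative is F(z) = -exp(2*z)/2 - 3*z.
Then F(log(4)) - F(0) = (-8 - log(64)) - (-1/2) = -15/2 - log(64).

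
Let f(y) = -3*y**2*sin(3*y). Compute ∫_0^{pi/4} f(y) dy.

Integrate by parts twice (u = y^2, dv = -3*sin(3*y) dy).
An antiderivative is F(y) = y**2*cos(3*y) - 2*y*sin(3*y)/3 - 2*cos(3*y)/9.
Then F(pi/4) - F(0) = (sqrt(2)*(-9*pi**2 - 24*pi + 32)/288) - (-2/9) = -sqrt(2)*pi**2/32 - sqrt(2)*pi/12 + sqrt(2)/9 + 2/9.

-sqrt(2)*pi**2/32 - sqrt(2)*pi/12 + sqrt(2)/9 + 2/9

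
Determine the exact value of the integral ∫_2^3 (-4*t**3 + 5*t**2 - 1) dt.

-103/3

By the power rule, an antiderivative is F(t) = -t**4 + 5*t**3/3 - t.
Then F(3) - F(2) = (-39) - (-14/3) = -103/3.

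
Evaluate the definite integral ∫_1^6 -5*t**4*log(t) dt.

-7776*log(3) - 7776*log(2) + 1555

Integrate by parts once (u = ln t, dv = -5*t**4 dt).
An antiderivative is F(t) = -t**5*(5*log(t) - 1)/5.
Then F(6) - F(1) = (-7776*log(3) - 7776*log(2) + 7776/5) - (1/5) = -7776*log(3) - 7776*log(2) + 1555.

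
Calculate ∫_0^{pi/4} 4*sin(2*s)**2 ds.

pi/2

Use the identity sin^2(2*s) = (1 - cos(4*s))/2.
An antiderivative is F(s) = 2*s - sin(4*s)/2.
Then F(pi/4) - F(0) = (pi/2) - (0) = pi/2.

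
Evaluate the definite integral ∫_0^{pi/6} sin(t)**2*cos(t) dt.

Let u = sin(t), so du = cos(t) dt. When t = 0, u = 0; when t = pi/6, u = 1/2.
The integral becomes ∫ u**2 du from 0 to 1/2, with antiderivative u**3/3.
Back in t: F(t) = sin(t)**3/3.
Then F(pi/6) - F(0) = (1/24) - (0) = 1/24.

1/24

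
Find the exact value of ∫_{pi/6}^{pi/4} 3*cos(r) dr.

-3/2 + 3*sqrt(2)/2

An antiderivative is F(r) = 3*sin(r).
Then F(pi/4) - F(pi/6) = (3*sqrt(2)/2) - (3/2) = -3/2 + 3*sqrt(2)/2.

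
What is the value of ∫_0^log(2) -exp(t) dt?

An antiderivative is F(t) = -exp(t).
Then F(log(2)) - F(0) = (-2) - (-1) = -1.

-1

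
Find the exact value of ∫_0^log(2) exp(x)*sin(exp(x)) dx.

Let u = exp(x), so du = exp(x) dx. When x = 0, u = 1; when x = log(2), u = 2.
The integral becomes ∫ sin(u) du from 1 to 2, with antiderivative -cos(u).
Back in x: F(x) = -cos(exp(x)).
Then F(log(2)) - F(0) = (-cos(2)) - (-cos(1)) = -cos(2) + cos(1).

-cos(2) + cos(1)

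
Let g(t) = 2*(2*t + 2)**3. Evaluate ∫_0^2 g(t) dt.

Let u = 2*t + 2, so du = 2 dt. When t = 0, u = 2; when t = 2, u = 6.
The integral becomes ∫ u**3 du from 2 to 6, with antiderivative u**4/4.
Back in t: F(t) = (2*t + 2)**4/4.
Then F(2) - F(0) = (324) - (4) = 320.

320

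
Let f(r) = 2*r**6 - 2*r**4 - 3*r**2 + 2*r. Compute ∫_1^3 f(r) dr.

17842/35

By the power rule, an antiderivative is F(r) = 2*r**7/7 - 2*r**5/5 - r**3 + r**2.
Then F(3) - F(1) = (17838/35) - (-4/35) = 17842/35.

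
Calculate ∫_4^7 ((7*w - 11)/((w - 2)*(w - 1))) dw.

log(2) + 3*log(5)

Factor the denominator: w**2 - 3*w + 2 = (w - 1)(w - 2).
Partial fractions: (7*w - 11)/((w - 2)*(w - 1)) = 4/(w - 1) + 3/(w - 2).
An antiderivative is F(w) = 3*log(w - 2) + 4*log(w - 1).
Then F(7) - F(4) = (4*log(2) + 4*log(3) + 3*log(5)) - (3*log(2) + 4*log(3)) = log(2) + 3*log(5).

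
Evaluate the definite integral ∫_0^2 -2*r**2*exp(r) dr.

4 - 4*exp(2)

Integrate by parts twice (u = r^2, dv = -2*exp(r) dr).
An antiderivative is F(r) = (-2*r**2 + 4*r - 4)*exp(r).
Then F(2) - F(0) = (-4*exp(2)) - (-4) = 4 - 4*exp(2).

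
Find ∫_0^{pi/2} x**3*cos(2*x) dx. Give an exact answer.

Integrate by parts 3 times (u = x^3, dv = cos(2*x) dx).
An antiderivative is F(x) = x**3*sin(2*x)/2 + 3*x**2*cos(2*x)/4 - 3*x*sin(2*x)/4 - 3*cos(2*x)/8.
Then F(pi/2) - F(0) = (3/8 - 3*pi**2/16) - (-3/8) = 3/4 - 3*pi**2/16.

3/4 - 3*pi**2/16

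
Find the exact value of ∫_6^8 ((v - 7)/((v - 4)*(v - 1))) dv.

Factor the denominator: v**2 - 5*v + 4 = (v - 1)(v - 4).
Partial fractions: (v - 7)/((v - 4)*(v - 1)) = 2/(v - 1) - 1/(v - 4).
An antiderivative is F(v) = -log(v - 4) + 2*log(v - 1).
Then F(8) - F(6) = (log(49/4)) - (log(25/2)) = log(49/50).

log(49/50)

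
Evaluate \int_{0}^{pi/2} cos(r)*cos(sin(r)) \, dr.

sin(1)

Let u = sin(r), so du = cos(r) dr. When r = 0, u = 0; when r = pi/2, u = 1.
The integral becomes ∫ cos(u) du from 0 to 1, with antiderivative sin(u).
Back in r: F(r) = sin(sin(r)).
Then F(pi/2) - F(0) = (sin(1)) - (0) = sin(1).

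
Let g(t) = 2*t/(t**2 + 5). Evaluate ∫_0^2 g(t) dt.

Let u = t**2 + 5, so du = 2*t dt. When t = 0, u = 5; when t = 2, u = 9.
The integral becomes ∫ 1/u du from 5 to 9, with antiderivative log(u).
Back in t: F(t) = log(t**2 + 5).
Then F(2) - F(0) = (log(9)) - (log(5)) = log(9/5).

log(9/5)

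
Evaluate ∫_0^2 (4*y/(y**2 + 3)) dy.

Let u = y**2 + 3, so du = 2*y dy. When y = 0, u = 3; when y = 2, u = 7.
The integral becomes 2·∫ 1/u du from 3 to 7, with antiderivative 2*log(u).
Back in y: F(y) = 2*log(y**2 + 3).
Then F(2) - F(0) = (log(49)) - (log(9)) = log(49/9).

log(49/9)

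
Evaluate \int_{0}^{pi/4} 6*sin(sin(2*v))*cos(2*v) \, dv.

3 - 3*cos(1)

Let u = sin(2*v), so du = 2*cos(2*v) dv. When v = 0, u = 0; when v = pi/4, u = 1.
The integral becomes 3·∫ sin(u) du from 0 to 1, with antiderivative -3*cos(u).
Back in v: F(v) = -3*cos(sin(2*v)).
Then F(pi/4) - F(0) = (-3*cos(1)) - (-3) = 3 - 3*cos(1).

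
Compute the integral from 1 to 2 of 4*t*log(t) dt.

Integrate by parts once (u = ln t, dv = 4*t dt).
An antiderivative is F(t) = t**2*(2*log(t) - 1).
Then F(2) - F(1) = (-4 + 8*log(2)) - (-1) = -3 + 8*log(2).

-3 + 8*log(2)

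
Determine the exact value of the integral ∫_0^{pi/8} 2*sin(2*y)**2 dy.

-1/4 + pi/8

Use the identity sin^2(2*y) = (1 - cos(4*y))/2.
An antiderivative is F(y) = y - sin(4*y)/4.
Then F(pi/8) - F(0) = (-1/4 + pi/8) - (0) = -1/4 + pi/8.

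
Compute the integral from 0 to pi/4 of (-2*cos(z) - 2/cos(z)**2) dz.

-2 - sqrt(2)

An antiderivative is F(z) = -2*sin(z) - 2*tan(z).
Then F(pi/4) - F(0) = (-2 - sqrt(2)) - (0) = -2 - sqrt(2).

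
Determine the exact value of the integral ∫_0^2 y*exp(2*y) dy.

1/4 + 3*exp(4)/4

Integrate by parts once (u = y, dv = exp(2*y) dy).
An antiderivative is F(y) = (2*y - 1)*exp(2*y)/4.
Then F(2) - F(0) = (3*exp(4)/4) - (-1/4) = 1/4 + 3*exp(4)/4.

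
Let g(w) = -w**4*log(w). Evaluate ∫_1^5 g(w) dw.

Integrate by parts once (u = ln w, dv = -w**4 dw).
An antiderivative is F(w) = -w**5*(5*log(w) - 1)/25.
Then F(5) - F(1) = (125 - 625*log(5)) - (1/25) = 3124/25 - 625*log(5).

3124/25 - 625*log(5)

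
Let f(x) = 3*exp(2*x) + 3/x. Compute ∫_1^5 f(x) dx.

An antiderivative is F(x) = 3*exp(2*x)/2 + 3*log(x).
Then F(5) - F(1) = (3*log(5) + 3*exp(10)/2) - (3*exp(2)/2) = -3*exp(2)/2 + 3*log(5) + 3*exp(10)/2.

-3*exp(2)/2 + 3*log(5) + 3*exp(10)/2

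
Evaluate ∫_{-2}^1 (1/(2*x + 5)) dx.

An antiderivative is F(x) = log(2*x + 5)/2.
Then F(1) - F(-2) = (log(7)/2) - (0) = log(7)/2.

log(7)/2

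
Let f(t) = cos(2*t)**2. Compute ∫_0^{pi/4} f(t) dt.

Use the identity cos^2(2*t) = (1 + cos(4*t))/2.
An antiderivative is F(t) = t/2 + sin(4*t)/8.
Then F(pi/4) - F(0) = (pi/8) - (0) = pi/8.

pi/8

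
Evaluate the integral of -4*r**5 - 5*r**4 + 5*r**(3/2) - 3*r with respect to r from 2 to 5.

-26997/2 - 8*sqrt(2) + 50*sqrt(5)

By the power rule, an antiderivative is F(r) = -2*r**6/3 + 2*r**(5/2) - r**5 - 3*r**2/2.
Then F(5) - F(2) = (-81475/6 + 50*sqrt(5)) - (-242/3 + 8*sqrt(2)) = -26997/2 - 8*sqrt(2) + 50*sqrt(5).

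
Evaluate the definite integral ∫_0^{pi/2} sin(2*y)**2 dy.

Use the identity sin^2(2*y) = (1 - cos(4*y))/2.
An antiderivative is F(y) = y/2 - sin(4*y)/8.
Then F(pi/2) - F(0) = (pi/4) - (0) = pi/4.

pi/4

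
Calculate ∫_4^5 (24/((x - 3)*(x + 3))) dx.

-8*log(2) + 4*log(7)

Factor the denominator: x**2 - 9 = (x + 3)(x - 3).
Partial fractions: 24/((x - 3)*(x + 3)) = -4/(x + 3) + 4/(x - 3).
An antiderivative is F(x) = 4*log(x - 3) - 4*log(x + 3).
Then F(5) - F(4) = (-8*log(2)) - (-4*log(7)) = -8*log(2) + 4*log(7).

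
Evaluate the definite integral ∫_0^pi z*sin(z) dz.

pi

Integrate by parts once (u = z, dv = sin(z) dz).
An antiderivative is F(z) = -z*cos(z) + sin(z).
Then F(pi) - F(0) = (pi) - (0) = pi.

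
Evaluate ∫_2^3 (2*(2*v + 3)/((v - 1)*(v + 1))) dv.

log(24)

Factor the denominator: v**2 - 1 = (v + 1)(v - 1).
Partial fractions: 2*(2*v + 3)/((v - 1)*(v + 1)) = -1/(v + 1) + 5/(v - 1).
An antiderivative is F(v) = 5*log(v - 1) - log(v + 1).
Then F(3) - F(2) = (log(8)) - (-log(3)) = log(24).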